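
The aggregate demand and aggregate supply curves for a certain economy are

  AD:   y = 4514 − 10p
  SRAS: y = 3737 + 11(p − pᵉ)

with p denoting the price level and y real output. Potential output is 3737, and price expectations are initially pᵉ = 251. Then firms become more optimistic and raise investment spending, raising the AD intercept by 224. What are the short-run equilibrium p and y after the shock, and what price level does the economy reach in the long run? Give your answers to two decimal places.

Short run: p = 179.14, y = 2946.57. Long run: p = 100.10.

AD shifts right: new AD is y = 4738 − 10p. With pᵉ = 251, SRAS is y = 976 + 11p.
Short run: 4738 − 10p = 976 + 11p gives 3762 = 21p, so p = 179.14 and y = 4738 − 10p = 2946.57.
y = 2946.57 is below potential 3737; expectations adjust and SRAS shifts right until y = 3737.
Long run: on the new AD curve, 3737 = 4738 − 10p gives p = 100.10.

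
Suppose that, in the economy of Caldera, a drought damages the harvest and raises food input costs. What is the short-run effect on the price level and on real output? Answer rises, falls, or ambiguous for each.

Price level: rises; output: falls

This is an adverse supply shock: SRAS shifts left.
Moving along the downward-sloping AD curve, P rises and Y falls.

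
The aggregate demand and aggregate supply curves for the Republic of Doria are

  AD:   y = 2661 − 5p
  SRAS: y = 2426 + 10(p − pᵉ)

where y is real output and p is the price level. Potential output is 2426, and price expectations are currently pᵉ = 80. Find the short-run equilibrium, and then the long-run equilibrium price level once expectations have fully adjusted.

Short run: p = 69, y = 2316. Long run: p = 47.

Short run: with pᵉ = 80, SRAS is y = 1626 + 10p. Setting AD = SRAS gives 1035 = 15p, so p = 69 and y = 2661 − 5·69 = 2316.
Output 2316 is below potential 2426, so over time expected prices fall and SRAS shifts right until y returns to 2426.
Long run: y = 2426 on the AD curve gives 2426 = 2661 − 5p, so p = 47.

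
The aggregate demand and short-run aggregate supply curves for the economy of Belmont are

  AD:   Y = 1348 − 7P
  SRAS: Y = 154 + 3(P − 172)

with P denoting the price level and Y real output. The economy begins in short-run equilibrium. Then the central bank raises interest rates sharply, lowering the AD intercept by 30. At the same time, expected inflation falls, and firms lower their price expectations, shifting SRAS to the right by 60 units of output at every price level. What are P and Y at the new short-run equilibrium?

After both shocks: AD is Y = 1318 − 7P and SRAS is Y = 3P − 302.
Setting them equal: 1620 = 10P, so P = 162.
Y = 1318 − 7·162 = 184.

P = 162, Y = 184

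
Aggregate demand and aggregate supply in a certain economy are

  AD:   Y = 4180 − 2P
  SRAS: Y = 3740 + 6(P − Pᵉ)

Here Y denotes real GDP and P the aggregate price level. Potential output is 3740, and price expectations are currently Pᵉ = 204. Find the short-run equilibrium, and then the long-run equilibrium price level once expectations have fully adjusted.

Short run: with Pᵉ = 204, SRAS is Y = 2516 + 6P. Setting AD = SRAS gives 1664 = 8P, so P = 208 and Y = 4180 − 2·208 = 3764.
Output 3764 is above potential 3740, so over time expected prices rise and SRAS shifts left until Y returns to 3740.
Long run: Y = 3740 on the AD curve gives 3740 = 4180 − 2P, so P = 220.

Short run: P = 208, Y = 3764. Long run: P = 220.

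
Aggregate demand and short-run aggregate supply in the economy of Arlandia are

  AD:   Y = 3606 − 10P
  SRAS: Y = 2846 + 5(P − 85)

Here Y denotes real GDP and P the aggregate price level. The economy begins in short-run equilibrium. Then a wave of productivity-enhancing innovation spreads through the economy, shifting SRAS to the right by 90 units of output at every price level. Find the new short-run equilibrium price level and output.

This is a positive supply shock: SRAS shifts right.
New SRAS: Y = 2511 + 5P.
Set AD = SRAS: 3606 − 10P = 2511 + 5P, so 1095 = 15P and P = 73.
Y = 3606 − 10·73 = 2876.

P = 73, Y = 2876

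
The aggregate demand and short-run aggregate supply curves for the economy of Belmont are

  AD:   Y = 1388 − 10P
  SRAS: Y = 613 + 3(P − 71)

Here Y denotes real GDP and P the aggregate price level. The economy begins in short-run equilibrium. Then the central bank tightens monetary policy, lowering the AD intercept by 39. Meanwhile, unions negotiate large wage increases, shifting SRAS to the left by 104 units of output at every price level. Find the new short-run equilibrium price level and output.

P = 81, Y = 539

After both shocks: AD is Y = 1349 − 10P and SRAS is Y = 296 + 3P.
Setting them equal: 1053 = 13P, so P = 81.
Y = 1349 − 10·81 = 539.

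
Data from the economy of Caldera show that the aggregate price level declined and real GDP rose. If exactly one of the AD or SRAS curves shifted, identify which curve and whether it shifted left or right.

P fell and Y rose. An AD shift moves P and Y in the same direction; an SRAS shift moves them in opposite directions.
Here P and Y moved in opposite directions, so the SRAS curve shifted.
Since Y rose, SRAS shifted right.

SRAS shifted right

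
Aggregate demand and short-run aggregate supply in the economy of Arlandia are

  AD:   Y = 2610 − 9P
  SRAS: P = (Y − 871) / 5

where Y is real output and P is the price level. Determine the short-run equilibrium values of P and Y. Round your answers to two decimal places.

Rearrange SRAS to Y = 871 + 5P.
Set AD = SRAS: 2610 − 9P = 871 + 5P, so 1739 = 14P and P = 124.21.
Substituting into AD, Y = 2610 − 9P = 1492.07.

P = 124.21, Y = 1492.07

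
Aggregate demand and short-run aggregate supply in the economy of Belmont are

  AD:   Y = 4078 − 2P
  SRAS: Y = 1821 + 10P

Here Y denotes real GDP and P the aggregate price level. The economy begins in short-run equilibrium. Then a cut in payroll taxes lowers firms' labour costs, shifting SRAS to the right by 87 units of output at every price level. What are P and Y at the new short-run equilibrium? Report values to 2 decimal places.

P = 180.83, Y = 3716.33

This is a positive supply shock: SRAS shifts right.
New SRAS: Y = 1908 + 10P.
Set AD = SRAS: 4078 − 2P = 1908 + 10P, so 2170 = 12P and P = 180.83.
Substituting into AD, Y = 3716.33.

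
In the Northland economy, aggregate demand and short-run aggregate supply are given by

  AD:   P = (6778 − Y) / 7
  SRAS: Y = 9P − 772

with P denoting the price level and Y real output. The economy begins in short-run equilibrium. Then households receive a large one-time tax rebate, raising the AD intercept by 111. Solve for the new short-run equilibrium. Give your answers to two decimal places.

P = 478.81, Y = 3537.31

This is a positive demand shock: AD shifts right.
New AD: Y = 6889 − 7P.
Set AD = SRAS: 6889 − 7P = 9P − 772, so 7661 = 16P and P = 478.81.
Substituting into AD, Y = 3537.31.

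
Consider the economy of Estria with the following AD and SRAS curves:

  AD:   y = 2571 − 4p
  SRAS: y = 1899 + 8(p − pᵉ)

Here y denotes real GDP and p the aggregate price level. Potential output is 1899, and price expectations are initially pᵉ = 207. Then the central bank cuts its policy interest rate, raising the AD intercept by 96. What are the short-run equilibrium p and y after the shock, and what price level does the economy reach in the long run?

AD shifts right: new AD is y = 2667 − 4p. With pᵉ = 207, SRAS is y = 243 + 8p.
Short run: 2667 − 4p = 243 + 8p gives 2424 = 12p, so p = 202 and y = 2667 − 4·202 = 1859.
y = 1859 is below potential 1899; expectations adjust and SRAS shifts right until y = 1899.
Long run: on the new AD curve, 1899 = 2667 − 4p gives p = 192.

Short run: p = 202, y = 1859. Long run: p = 192.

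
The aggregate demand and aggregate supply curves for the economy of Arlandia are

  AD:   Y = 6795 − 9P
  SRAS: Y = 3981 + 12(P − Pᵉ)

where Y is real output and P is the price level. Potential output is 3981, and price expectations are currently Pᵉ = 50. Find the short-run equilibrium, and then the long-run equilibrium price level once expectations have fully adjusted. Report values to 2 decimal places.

Short run: P = 162.57, Y = 5331.86. Long run: P = 312.67.

Short run: with Pᵉ = 50, SRAS is Y = 3381 + 12P. Setting AD = SRAS gives 3414 = 21P, so P = 162.57 and Y = 6795 − 9P = 5331.86.
Output 5331.86 is above potential 3981, so over time expected prices rise and SRAS shifts left until Y returns to 3981.
Long run: Y = 3981 on the AD curve gives 3981 = 6795 − 9P, so P = 312.67.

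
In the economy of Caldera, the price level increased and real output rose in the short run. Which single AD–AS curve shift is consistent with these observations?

AD shifted right

P rose and Y rose. An AD shift moves P and Y in the same direction; an SRAS shift moves them in opposite directions.
Here P and Y moved in the same direction, so the AD curve shifted.
Since Y rose, AD shifted right.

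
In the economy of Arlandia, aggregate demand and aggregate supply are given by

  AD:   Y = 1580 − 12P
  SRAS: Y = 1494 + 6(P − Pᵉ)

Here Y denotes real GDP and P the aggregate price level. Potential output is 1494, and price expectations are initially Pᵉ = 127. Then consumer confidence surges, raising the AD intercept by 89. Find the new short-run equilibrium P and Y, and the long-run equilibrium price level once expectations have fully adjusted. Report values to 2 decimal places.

AD shifts right: new AD is Y = 1669 − 12P. With Pᵉ = 127, SRAS is Y = 732 + 6P.
Short run: 1669 − 12P = 732 + 6P gives 937 = 18P, so P = 52.06 and Y = 1669 − 12P = 1044.33.
Y = 1044.33 is below potential 1494; expectations adjust and SRAS shifts right until Y = 1494.
Long run: on the new AD curve, 1494 = 1669 − 12P gives P = 14.58.

Short run: P = 52.06, Y = 1044.33. Long run: P = 14.58.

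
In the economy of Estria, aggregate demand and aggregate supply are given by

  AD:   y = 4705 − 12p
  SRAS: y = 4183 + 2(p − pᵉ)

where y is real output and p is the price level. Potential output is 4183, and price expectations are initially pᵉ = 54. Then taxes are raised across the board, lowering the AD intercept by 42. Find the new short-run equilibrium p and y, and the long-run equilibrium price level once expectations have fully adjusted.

Short run: p = 42, y = 4159. Long run: p = 40.

AD shifts left: new AD is y = 4663 − 12p. With pᵉ = 54, SRAS is y = 4075 + 2p.
Short run: 4663 − 12p = 4075 + 2p gives 588 = 14p, so p = 42 and y = 4663 − 12·42 = 4159.
y = 4159 is below potential 4183; expectations adjust and SRAS shifts right until y = 4183.
Long run: on the new AD curve, 4183 = 4663 − 12p gives p = 40.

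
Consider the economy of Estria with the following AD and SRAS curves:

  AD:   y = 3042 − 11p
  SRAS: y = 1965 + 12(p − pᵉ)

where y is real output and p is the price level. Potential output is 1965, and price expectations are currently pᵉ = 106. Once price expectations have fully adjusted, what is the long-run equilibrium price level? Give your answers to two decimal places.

Long-run p = 97.91

Short run: with pᵉ = 106, SRAS is y = 693 + 12p. Setting AD = SRAS gives 2349 = 23p, so p = 102.13 and y = 3042 − 11p = 1918.57.
Output 1918.57 is below potential 1965, so over time expected prices fall and SRAS shifts right until y returns to 1965.
Long run: y = 1965 on the AD curve gives 1965 = 3042 − 11p, so p = 97.91.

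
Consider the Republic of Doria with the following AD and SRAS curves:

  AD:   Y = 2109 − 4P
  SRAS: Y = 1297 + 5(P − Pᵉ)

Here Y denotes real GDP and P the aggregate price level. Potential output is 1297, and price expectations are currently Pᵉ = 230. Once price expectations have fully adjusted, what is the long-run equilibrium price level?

Short run: with Pᵉ = 230, SRAS is Y = 147 + 5P. Setting AD = SRAS gives 1962 = 9P, so P = 218 and Y = 2109 − 4·218 = 1237.
Output 1237 is below potential 1297, so over time expected prices fall and SRAS shifts right until Y returns to 1297.
Long run: Y = 1297 on the AD curve gives 1297 = 2109 − 4P, so P = 203.

Long-run P = 203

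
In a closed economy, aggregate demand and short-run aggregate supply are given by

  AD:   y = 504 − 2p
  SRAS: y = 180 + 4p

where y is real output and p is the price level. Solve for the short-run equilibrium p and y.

Set AD = SRAS: 504 − 2p = 180 + 4p, so 324 = 6p and p = 54.
Then y = 504 − 2·54 = 396.

p = 54, y = 396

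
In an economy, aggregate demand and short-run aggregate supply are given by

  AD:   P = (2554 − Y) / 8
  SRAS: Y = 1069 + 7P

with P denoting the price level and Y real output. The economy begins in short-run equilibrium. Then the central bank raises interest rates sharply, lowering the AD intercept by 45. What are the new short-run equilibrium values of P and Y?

P = 96, Y = 1741

This is a negative demand shock: AD shifts left.
New AD: Y = 2509 − 8P.
Set AD = SRAS: 2509 − 8P = 1069 + 7P, so 1440 = 15P and P = 96.
Y = 2509 − 8·96 = 1741.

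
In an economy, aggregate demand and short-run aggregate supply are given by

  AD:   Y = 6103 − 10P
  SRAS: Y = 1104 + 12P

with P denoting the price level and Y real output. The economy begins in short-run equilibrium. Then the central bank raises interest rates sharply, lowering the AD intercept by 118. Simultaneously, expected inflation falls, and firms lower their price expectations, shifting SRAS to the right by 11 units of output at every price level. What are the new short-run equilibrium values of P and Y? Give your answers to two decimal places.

After both shocks: AD is Y = 5985 − 10P and SRAS is Y = 1115 + 12P.
Setting them equal: 4870 = 22P, so P = 221.36.
Substituting into AD, Y = 3771.36.

P = 221.36, Y = 3771.36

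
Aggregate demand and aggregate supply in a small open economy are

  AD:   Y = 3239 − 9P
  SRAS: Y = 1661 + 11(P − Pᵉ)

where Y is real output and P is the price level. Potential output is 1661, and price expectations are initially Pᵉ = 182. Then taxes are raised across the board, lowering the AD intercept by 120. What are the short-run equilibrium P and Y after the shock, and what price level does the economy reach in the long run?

AD shifts left: new AD is Y = 3119 − 9P. With Pᵉ = 182, SRAS is Y = 11P − 341.
Short run: 3119 − 9P = 11P − 341 gives 3460 = 20P, so P = 173 and Y = 3119 − 9·173 = 1562.
Y = 1562 is below potential 1661; expectations adjust and SRAS shifts right until Y = 1661.
Long run: on the new AD curve, 1661 = 3119 − 9P gives P = 162.

Short run: P = 173, Y = 1562. Long run: P = 162.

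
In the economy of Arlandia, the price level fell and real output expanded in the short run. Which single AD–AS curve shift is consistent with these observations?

P fell and Y rose. An AD shift moves P and Y in the same direction; an SRAS shift moves them in opposite directions.
Here P and Y moved in opposite directions, so the SRAS curve shifted.
Since Y rose, SRAS shifted right.

SRAS shifted right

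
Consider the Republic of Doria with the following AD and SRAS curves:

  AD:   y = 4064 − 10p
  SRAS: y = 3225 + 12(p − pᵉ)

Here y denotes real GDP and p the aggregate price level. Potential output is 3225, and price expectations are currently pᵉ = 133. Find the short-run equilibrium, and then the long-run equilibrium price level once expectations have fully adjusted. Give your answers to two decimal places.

Short run: with pᵉ = 133, SRAS is y = 1629 + 12p. Setting AD = SRAS gives 2435 = 22p, so p = 110.68 and y = 4064 − 10p = 2957.18.
Output 2957.18 is below potential 3225, so over time expected prices fall and SRAS shifts right until y returns to 3225.
Long run: y = 3225 on the AD curve gives 3225 = 4064 − 10p, so p = 83.90.

Short run: p = 110.68, y = 2957.18. Long run: p = 83.90.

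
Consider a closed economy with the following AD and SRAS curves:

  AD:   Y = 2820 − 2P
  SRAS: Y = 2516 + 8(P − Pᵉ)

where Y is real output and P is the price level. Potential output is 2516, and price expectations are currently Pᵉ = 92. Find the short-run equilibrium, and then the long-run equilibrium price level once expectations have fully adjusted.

Short run: P = 104, Y = 2612. Long run: P = 152.

Short run: with Pᵉ = 92, SRAS is Y = 1780 + 8P. Setting AD = SRAS gives 1040 = 10P, so P = 104 and Y = 2820 − 2·104 = 2612.
Output 2612 is above potential 2516, so over time expected prices rise and SRAS shifts left until Y returns to 2516.
Long run: Y = 2516 on the AD curve gives 2516 = 2820 − 2P, so P = 152.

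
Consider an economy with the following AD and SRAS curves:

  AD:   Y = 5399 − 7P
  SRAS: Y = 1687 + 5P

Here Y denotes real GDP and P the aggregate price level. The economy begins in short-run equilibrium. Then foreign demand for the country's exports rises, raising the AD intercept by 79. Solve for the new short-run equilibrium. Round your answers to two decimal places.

P = 315.92, Y = 3266.58

This is a positive demand shock: AD shifts right.
New AD: Y = 5478 − 7P.
Set AD = SRAS: 5478 − 7P = 1687 + 5P, so 3791 = 12P and P = 315.92.
Substituting into AD, Y = 3266.58.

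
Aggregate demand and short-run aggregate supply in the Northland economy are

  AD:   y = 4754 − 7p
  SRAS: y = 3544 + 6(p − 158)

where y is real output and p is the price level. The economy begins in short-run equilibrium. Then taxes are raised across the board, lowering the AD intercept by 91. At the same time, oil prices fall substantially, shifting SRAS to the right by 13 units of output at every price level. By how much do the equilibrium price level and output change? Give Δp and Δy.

After both shocks: AD is y = 4663 − 7p and SRAS is y = 2609 + 6p.
Setting them equal: 2054 = 13p, so p = 158.
y = 4663 − 7·158 = 3557.
Initially p = 166, y = 3592, so Δp = -8 and Δy = -35.

Δp = -8, Δy = -35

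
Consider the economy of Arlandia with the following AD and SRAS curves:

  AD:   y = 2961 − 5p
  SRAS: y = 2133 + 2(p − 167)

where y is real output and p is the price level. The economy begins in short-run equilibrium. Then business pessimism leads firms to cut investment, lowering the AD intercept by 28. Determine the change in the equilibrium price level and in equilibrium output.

Δp = -4, Δy = -8

This is a negative demand shock: AD shifts left.
New AD: y = 2933 − 5p.
SRAS can be written y = 1799 + 2p.
Set AD = SRAS: 2933 − 5p = 1799 + 2p, so 1134 = 7p and p = 162.
y = 2933 − 5·162 = 2123.
Initially p = 166, y = 2131, so Δp = -4 and Δy = -8.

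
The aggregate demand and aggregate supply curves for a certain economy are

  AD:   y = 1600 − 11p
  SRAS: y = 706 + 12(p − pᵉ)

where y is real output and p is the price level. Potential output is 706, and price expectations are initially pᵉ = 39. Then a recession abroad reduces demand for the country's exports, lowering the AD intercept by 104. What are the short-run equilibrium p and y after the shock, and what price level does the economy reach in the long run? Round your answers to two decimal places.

AD shifts left: new AD is y = 1496 − 11p. With pᵉ = 39, SRAS is y = 238 + 12p.
Short run: 1496 − 11p = 238 + 12p gives 1258 = 23p, so p = 54.70 and y = 1496 − 11p = 894.35.
y = 894.35 is above potential 706; expectations adjust and SRAS shifts left until y = 706.
Long run: on the new AD curve, 706 = 1496 − 11p gives p = 71.82.

Short run: p = 54.70, y = 894.35. Long run: p = 71.82.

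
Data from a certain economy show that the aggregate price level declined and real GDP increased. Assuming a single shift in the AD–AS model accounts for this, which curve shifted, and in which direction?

SRAS shifted right

P fell and Y rose. An AD shift moves P and Y in the same direction; an SRAS shift moves them in opposite directions.
Here P and Y moved in opposite directions, so the SRAS curve shifted.
Since Y rose, SRAS shifted right.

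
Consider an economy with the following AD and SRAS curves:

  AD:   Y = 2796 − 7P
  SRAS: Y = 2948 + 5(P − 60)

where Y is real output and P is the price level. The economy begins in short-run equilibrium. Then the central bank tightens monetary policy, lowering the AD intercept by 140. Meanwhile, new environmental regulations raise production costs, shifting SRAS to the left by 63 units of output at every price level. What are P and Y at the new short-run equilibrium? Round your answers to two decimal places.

P = 5.92, Y = 2614.58

After both shocks: AD is Y = 2656 − 7P and SRAS is Y = 2585 + 5P.
Setting them equal: 71 = 12P, so P = 5.92.
Substituting into AD, Y = 2614.58.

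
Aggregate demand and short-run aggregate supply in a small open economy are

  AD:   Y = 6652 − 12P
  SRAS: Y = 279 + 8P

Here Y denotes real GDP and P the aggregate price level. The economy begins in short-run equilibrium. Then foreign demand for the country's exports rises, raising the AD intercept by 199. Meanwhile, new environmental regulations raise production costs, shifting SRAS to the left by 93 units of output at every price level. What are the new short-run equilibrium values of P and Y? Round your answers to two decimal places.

After both shocks: AD is Y = 6851 − 12P and SRAS is Y = 186 + 8P.
Setting them equal: 6665 = 20P, so P = 333.25.
Substituting into AD, Y = 2852.00.

P = 333.25, Y = 2852.00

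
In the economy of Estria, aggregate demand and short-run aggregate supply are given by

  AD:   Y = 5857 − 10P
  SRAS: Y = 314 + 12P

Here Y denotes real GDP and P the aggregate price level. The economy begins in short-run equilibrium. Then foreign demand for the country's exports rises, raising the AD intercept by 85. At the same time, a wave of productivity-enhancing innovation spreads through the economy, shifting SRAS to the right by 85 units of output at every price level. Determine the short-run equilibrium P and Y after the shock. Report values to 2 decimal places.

P = 251.95, Y = 3422.45

After both shocks: AD is Y = 5942 − 10P and SRAS is Y = 399 + 12P.
Setting them equal: 5543 = 22P, so P = 251.95.
Substituting into AD, Y = 3422.45.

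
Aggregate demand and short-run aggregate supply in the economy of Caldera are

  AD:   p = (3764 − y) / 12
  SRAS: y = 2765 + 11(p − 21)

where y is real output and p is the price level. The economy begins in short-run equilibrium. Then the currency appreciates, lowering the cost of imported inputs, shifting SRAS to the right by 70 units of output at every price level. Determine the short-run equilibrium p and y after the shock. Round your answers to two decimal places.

p = 50.43, y = 3158.78

This is a positive supply shock: SRAS shifts right.
New SRAS: y = 2604 + 11p.
Set AD = SRAS: 3764 − 12p = 2604 + 11p, so 1160 = 23p and p = 50.43.
Substituting into AD, y = 3158.78.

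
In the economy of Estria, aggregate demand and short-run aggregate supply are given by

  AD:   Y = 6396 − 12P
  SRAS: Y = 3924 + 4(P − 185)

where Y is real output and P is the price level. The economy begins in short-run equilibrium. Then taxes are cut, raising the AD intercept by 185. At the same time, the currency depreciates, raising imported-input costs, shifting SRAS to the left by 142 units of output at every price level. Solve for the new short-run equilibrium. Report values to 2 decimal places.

P = 221.19, Y = 3926.75

After both shocks: AD is Y = 6581 − 12P and SRAS is Y = 3042 + 4P.
Setting them equal: 3539 = 16P, so P = 221.19.
Substituting into AD, Y = 3926.75.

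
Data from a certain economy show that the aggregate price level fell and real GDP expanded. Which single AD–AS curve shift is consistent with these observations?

P fell and Y rose. An AD shift moves P and Y in the same direction; an SRAS shift moves them in opposite directions.
Here P and Y moved in opposite directions, so the SRAS curve shifted.
Since Y rose, SRAS shifted right.

SRAS shifted right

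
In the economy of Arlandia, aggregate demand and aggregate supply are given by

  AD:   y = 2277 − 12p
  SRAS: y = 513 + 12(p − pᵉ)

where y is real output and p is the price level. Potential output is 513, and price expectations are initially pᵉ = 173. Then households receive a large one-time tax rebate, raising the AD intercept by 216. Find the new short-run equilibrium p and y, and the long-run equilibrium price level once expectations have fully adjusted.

AD shifts right: new AD is y = 2493 − 12p. With pᵉ = 173, SRAS is y = 12p − 1563.
Short run: 2493 − 12p = 12p − 1563 gives 4056 = 24p, so p = 169 and y = 2493 − 12·169 = 465.
y = 465 is below potential 513; expectations adjust and SRAS shifts right until y = 513.
Long run: on the new AD curve, 513 = 2493 − 12p gives p = 165.

Short run: p = 169, y = 465. Long run: p = 165.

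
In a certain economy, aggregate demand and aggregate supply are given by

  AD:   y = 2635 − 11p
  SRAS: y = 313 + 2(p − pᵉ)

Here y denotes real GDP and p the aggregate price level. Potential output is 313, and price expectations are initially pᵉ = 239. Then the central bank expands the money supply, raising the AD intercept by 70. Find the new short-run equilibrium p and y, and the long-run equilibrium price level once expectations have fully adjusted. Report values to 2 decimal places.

Short run: p = 220.77, y = 276.54. Long run: p = 217.45.

AD shifts right: new AD is y = 2705 − 11p. With pᵉ = 239, SRAS is y = 2p − 165.
Short run: 2705 − 11p = 2p − 165 gives 2870 = 13p, so p = 220.77 and y = 2705 − 11p = 276.54.
y = 276.54 is below potential 313; expectations adjust and SRAS shifts right until y = 313.
Long run: on the new AD curve, 313 = 2705 − 11p gives p = 217.45.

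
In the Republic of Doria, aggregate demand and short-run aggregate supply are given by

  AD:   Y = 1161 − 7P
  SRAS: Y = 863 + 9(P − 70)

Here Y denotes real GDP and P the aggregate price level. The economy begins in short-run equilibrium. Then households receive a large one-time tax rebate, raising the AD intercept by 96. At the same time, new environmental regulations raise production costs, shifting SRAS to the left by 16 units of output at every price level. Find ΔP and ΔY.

ΔP = +7, ΔY = +47

After both shocks: AD is Y = 1257 − 7P and SRAS is Y = 217 + 9P.
Setting them equal: 1040 = 16P, so P = 65.
Y = 1257 − 7·65 = 802.
Initially P = 58, Y = 755, so ΔP = +7 and ΔY = +47.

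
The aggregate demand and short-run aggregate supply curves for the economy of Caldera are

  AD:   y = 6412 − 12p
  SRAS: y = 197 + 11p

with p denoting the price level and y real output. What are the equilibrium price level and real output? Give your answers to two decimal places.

Set AD = SRAS: 6412 − 12p = 197 + 11p, so 6215 = 23p and p = 270.22.
Substituting into AD, y = 6412 − 12p = 3169.39.

p = 270.22, y = 3169.39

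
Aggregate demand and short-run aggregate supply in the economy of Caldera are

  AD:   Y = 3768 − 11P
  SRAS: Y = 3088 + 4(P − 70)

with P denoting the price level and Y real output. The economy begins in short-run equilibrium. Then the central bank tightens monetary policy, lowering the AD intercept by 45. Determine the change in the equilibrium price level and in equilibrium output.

ΔP = -3, ΔY = -12

This is a negative demand shock: AD shifts left.
New AD: Y = 3723 − 11P.
SRAS can be written Y = 2808 + 4P.
Set AD = SRAS: 3723 − 11P = 2808 + 4P, so 915 = 15P and P = 61.
Y = 3723 − 11·61 = 3052.
Initially P = 64, Y = 3064, so ΔP = -3 and ΔY = -12.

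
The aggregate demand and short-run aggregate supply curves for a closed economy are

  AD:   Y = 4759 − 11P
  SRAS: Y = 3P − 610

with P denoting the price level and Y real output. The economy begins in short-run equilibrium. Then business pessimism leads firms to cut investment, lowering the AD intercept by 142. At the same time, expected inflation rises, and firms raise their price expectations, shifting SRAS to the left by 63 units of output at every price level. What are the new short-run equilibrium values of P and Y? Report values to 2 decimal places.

After both shocks: AD is Y = 4617 − 11P and SRAS is Y = 3P − 673.
Setting them equal: 5290 = 14P, so P = 377.86.
Substituting into AD, Y = 460.57.

P = 377.86, Y = 460.57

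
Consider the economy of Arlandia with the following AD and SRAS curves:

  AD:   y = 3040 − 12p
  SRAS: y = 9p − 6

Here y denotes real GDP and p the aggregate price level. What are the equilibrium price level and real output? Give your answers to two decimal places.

p = 145.05, y = 1299.43

Set AD = SRAS: 3040 − 12p = 9p − 6, so 3046 = 21p and p = 145.05.
Substituting into AD, y = 3040 − 12p = 1299.43.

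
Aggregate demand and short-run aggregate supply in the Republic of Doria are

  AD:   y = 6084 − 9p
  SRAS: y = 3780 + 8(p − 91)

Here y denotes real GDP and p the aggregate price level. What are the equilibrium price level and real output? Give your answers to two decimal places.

p = 178.35, y = 4478.82

Write SRAS as y = 3780 + 8p − 728 = 3052 + 8p.
Set AD = SRAS: 6084 − 9p = 3052 + 8p, so 3032 = 17p and p = 178.35.
Substituting into AD, y = 6084 − 9p = 4478.82.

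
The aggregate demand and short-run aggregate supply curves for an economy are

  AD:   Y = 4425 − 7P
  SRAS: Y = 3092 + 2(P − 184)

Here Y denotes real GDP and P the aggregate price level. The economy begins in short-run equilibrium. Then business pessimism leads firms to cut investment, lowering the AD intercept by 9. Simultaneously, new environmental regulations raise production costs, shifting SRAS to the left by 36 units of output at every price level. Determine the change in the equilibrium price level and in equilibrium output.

ΔP = +3, ΔY = -30

After both shocks: AD is Y = 4416 − 7P and SRAS is Y = 2688 + 2P.
Setting them equal: 1728 = 9P, so P = 192.
Y = 4416 − 7·192 = 3072.
Initially P = 189, Y = 3102, so ΔP = +3 and ΔY = -30.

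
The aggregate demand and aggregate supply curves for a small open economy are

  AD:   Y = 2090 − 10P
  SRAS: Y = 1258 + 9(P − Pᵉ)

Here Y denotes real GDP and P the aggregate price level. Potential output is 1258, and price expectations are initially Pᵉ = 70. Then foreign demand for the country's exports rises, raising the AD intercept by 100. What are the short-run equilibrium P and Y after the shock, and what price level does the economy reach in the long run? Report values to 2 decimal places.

Short run: P = 82.21, Y = 1367.89. Long run: P = 93.20.

AD shifts right: new AD is Y = 2190 − 10P. With Pᵉ = 70, SRAS is Y = 628 + 9P.
Short run: 2190 − 10P = 628 + 9P gives 1562 = 19P, so P = 82.21 and Y = 2190 − 10P = 1367.89.
Y = 1367.89 is above potential 1258; expectations adjust and SRAS shifts left until Y = 1258.
Long run: on the new AD curve, 1258 = 2190 − 10P gives P = 93.20.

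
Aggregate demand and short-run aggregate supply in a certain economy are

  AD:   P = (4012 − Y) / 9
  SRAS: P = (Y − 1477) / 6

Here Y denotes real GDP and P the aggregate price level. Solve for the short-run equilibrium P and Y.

Rearrange AD to Y = 4012 − 9P.
Rearrange SRAS to Y = 1477 + 6P.
Set AD = SRAS: 4012 − 9P = 1477 + 6P, so 2535 = 15P and P = 169.
Then Y = 4012 − 9·169 = 2491.

P = 169, Y = 2491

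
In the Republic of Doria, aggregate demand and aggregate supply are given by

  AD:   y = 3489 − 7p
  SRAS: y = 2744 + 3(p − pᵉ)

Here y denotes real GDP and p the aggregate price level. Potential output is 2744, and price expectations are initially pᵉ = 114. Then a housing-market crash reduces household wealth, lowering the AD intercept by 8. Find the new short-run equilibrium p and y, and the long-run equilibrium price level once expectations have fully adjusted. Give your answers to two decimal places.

AD shifts left: new AD is y = 3481 − 7p. With pᵉ = 114, SRAS is y = 2402 + 3p.
Short run: 3481 − 7p = 2402 + 3p gives 1079 = 10p, so p = 107.90 and y = 3481 − 7p = 2725.70.
y = 2725.70 is below potential 2744; expectations adjust and SRAS shifts right until y = 2744.
Long run: on the new AD curve, 2744 = 3481 − 7p gives p = 105.29.

Short run: p = 107.90, y = 2725.70. Long run: p = 105.29.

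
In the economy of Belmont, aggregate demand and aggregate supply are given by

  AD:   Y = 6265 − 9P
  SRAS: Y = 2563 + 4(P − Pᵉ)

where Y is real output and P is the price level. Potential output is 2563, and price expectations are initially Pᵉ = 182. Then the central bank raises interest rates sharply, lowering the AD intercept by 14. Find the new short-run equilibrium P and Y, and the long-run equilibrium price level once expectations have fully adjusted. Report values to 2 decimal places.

AD shifts left: new AD is Y = 6251 − 9P. With Pᵉ = 182, SRAS is Y = 1835 + 4P.
Short run: 6251 − 9P = 1835 + 4P gives 4416 = 13P, so P = 339.69 and Y = 6251 − 9P = 3193.77.
Y = 3193.77 is above potential 2563; expectations adjust and SRAS shifts left until Y = 2563.
Long run: on the new AD curve, 2563 = 6251 − 9P gives P = 409.78.

Short run: P = 339.69, Y = 3193.77. Long run: P = 409.78.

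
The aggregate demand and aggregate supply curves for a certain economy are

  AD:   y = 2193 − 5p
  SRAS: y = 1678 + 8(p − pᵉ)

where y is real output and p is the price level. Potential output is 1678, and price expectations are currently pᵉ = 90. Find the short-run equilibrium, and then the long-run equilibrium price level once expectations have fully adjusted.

Short run: with pᵉ = 90, SRAS is y = 958 + 8p. Setting AD = SRAS gives 1235 = 13p, so p = 95 and y = 2193 − 5·95 = 1718.
Output 1718 is above potential 1678, so over time expected prices rise and SRAS shifts left until y returns to 1678.
Long run: y = 1678 on the AD curve gives 1678 = 2193 − 5p, so p = 103.

Short run: p = 95, y = 1718. Long run: p = 103.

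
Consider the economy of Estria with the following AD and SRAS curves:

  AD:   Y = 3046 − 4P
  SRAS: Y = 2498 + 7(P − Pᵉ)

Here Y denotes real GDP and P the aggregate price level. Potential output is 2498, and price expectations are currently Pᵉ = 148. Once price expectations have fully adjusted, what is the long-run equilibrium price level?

Short run: with Pᵉ = 148, SRAS is Y = 1462 + 7P. Setting AD = SRAS gives 1584 = 11P, so P = 144 and Y = 3046 − 4·144 = 2470.
Output 2470 is below potential 2498, so over time expected prices fall and SRAS shifts right until Y returns to 2498.
Long run: Y = 2498 on the AD curve gives 2498 = 3046 − 4P, so P = 137.

Long-run P = 137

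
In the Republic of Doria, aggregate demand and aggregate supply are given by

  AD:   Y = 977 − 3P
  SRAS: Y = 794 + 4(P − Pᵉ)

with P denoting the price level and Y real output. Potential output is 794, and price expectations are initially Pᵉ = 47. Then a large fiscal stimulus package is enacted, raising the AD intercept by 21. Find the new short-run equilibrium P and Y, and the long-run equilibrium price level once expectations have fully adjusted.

AD shifts right: new AD is Y = 998 − 3P. With Pᵉ = 47, SRAS is Y = 606 + 4P.
Short run: 998 − 3P = 606 + 4P gives 392 = 7P, so P = 56 and Y = 998 − 3·56 = 830.
Y = 830 is above potential 794; expectations adjust and SRAS shifts left until Y = 794.
Long run: on the new AD curve, 794 = 998 − 3P gives P = 68.

Short run: P = 56, Y = 830. Long run: P = 68.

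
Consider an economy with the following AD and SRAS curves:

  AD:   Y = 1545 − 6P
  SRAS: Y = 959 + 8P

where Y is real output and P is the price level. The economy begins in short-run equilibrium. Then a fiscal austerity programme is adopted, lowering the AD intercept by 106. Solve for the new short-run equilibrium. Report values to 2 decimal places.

This is a negative demand shock: AD shifts left.
New AD: Y = 1439 − 6P.
Set AD = SRAS: 1439 − 6P = 959 + 8P, so 480 = 14P and P = 34.29.
Substituting into AD, Y = 1233.29.

P = 34.29, Y = 1233.29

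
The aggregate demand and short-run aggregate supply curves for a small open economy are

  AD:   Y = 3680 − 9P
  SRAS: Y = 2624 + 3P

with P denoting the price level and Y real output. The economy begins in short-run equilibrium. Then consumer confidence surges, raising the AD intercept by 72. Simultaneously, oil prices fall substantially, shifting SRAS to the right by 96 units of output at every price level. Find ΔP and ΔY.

After both shocks: AD is Y = 3752 − 9P and SRAS is Y = 2720 + 3P.
Setting them equal: 1032 = 12P, so P = 86.
Y = 3752 − 9·86 = 2978.
Initially P = 88, Y = 2888, so ΔP = -2 and ΔY = +90.

ΔP = -2, ΔY = +90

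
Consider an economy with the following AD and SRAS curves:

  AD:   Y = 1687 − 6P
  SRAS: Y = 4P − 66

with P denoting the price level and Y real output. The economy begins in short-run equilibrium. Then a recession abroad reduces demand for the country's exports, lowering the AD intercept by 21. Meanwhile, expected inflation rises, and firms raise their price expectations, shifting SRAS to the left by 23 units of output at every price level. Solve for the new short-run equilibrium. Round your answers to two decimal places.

P = 175.50, Y = 613.00

After both shocks: AD is Y = 1666 − 6P and SRAS is Y = 4P − 89.
Setting them equal: 1755 = 10P, so P = 175.50.
Substituting into AD, Y = 613.00.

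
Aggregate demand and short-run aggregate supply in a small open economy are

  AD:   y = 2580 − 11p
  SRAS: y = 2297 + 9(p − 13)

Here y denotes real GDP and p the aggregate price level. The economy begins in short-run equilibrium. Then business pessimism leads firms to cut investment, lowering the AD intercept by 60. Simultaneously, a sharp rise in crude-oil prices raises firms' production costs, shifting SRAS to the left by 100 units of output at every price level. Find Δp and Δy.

Δp = +2, Δy = -82

After both shocks: AD is y = 2520 − 11p and SRAS is y = 2080 + 9p.
Setting them equal: 440 = 20p, so p = 22.
y = 2520 − 11·22 = 2278.
Initially p = 20, y = 2360, so Δp = +2 and Δy = -82.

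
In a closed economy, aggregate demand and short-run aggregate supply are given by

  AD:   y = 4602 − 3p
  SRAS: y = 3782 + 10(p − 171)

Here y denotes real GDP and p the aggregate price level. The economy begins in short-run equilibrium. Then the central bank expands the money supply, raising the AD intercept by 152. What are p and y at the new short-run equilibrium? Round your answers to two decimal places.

p = 206.31, y = 4135.08

This is a positive demand shock: AD shifts right.
New AD: y = 4754 − 3p.
SRAS can be written y = 2072 + 10p.
Set AD = SRAS: 4754 − 3p = 2072 + 10p, so 2682 = 13p and p = 206.31.
Substituting into AD, y = 4135.08.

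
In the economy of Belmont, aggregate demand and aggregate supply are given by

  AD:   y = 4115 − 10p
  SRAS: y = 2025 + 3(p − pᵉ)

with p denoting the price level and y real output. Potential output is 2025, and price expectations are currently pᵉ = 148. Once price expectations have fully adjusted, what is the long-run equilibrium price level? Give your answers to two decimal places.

Short run: with pᵉ = 148, SRAS is y = 1581 + 3p. Setting AD = SRAS gives 2534 = 13p, so p = 194.92 and y = 4115 − 10p = 2165.77.
Output 2165.77 is above potential 2025, so over time expected prices rise and SRAS shifts left until y returns to 2025.
Long run: y = 2025 on the AD curve gives 2025 = 4115 − 10p, so p = 209.00.

Long-run p = 209.00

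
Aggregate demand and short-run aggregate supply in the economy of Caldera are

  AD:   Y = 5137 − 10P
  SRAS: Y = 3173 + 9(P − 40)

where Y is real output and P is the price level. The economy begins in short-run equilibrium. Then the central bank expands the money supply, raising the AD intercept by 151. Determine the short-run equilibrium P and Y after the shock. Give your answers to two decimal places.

P = 130.26, Y = 3985.37

This is a positive demand shock: AD shifts right.
New AD: Y = 5288 − 10P.
SRAS can be written Y = 2813 + 9P.
Set AD = SRAS: 5288 − 10P = 2813 + 9P, so 2475 = 19P and P = 130.26.
Substituting into AD, Y = 3985.37.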